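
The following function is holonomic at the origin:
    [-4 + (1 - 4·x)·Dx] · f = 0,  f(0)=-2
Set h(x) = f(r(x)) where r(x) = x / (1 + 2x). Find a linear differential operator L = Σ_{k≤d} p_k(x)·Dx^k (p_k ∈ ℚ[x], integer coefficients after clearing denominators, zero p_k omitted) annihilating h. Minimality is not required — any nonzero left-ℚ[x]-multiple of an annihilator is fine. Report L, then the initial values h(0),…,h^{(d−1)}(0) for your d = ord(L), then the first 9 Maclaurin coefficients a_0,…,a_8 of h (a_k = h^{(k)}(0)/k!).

L = 4 + (-1 + 4·x^2)·Dx  (order 1).
h: a_k = -2, -8, -16, -32, -64, -128, -256, -512, -1024, …
ICs: h(0) = -2.

f: a_k = -2, -8, -32, -128, -512, -2048, -8192, -32768, -131072, …
Substitute x→r, Dx→(1/r')Dx; clear ⇒ L₀.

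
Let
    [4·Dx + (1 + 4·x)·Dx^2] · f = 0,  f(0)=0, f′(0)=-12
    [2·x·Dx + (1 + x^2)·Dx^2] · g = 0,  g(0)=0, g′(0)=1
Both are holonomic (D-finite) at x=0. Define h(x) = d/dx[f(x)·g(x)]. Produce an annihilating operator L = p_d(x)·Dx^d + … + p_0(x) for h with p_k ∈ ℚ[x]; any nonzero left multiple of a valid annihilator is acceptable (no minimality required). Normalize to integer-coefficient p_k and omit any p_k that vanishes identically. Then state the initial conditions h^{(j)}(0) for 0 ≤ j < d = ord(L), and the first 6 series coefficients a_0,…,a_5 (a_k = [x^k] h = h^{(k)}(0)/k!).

L = (144 + 896·x + 560·x^2 + 2304·x^3 + 1920·x^4 + 3328·x^5 + 256·x^7) + (132 + 304·x + 2252·x^2 + 4144·x^3 + 8896·x^4 + 5952·x^5 + 8960·x^6 + 192·x^7 + 896·x^8)·Dx + (72 + 376·x + 912·x^2 + 2808·x^3 + 3720·x^4 + 6288·x^5 + 3072·x^6 + 4368·x^7 + 192·x^8 + 512·x^9)·Dx^2 + (5 + 48·x + 178·x^2 + 416·x^3 + 729·x^4 + 720·x^5 + 1008·x^6 + 384·x^7 + 516·x^8 + 32·x^9 + 64·x^10)·Dx^3  (order 3).
h: a_k = 0, -24, 72, -240, 920, -17864/5, …
ICs: h(0) = 0, h′(0) = -24, h′′(0) = 144.

f: a_k = 0, -12, 24, -64, 192, -3072/5, …
g: a_k = 0, 1, 0, -1/3, 0, 1/5, …
f·g: L₀ = L_f ⊗_s L_g, ord ≤ 2·2.
h=h₀': d/dx-closure on L₀ ⇒ L.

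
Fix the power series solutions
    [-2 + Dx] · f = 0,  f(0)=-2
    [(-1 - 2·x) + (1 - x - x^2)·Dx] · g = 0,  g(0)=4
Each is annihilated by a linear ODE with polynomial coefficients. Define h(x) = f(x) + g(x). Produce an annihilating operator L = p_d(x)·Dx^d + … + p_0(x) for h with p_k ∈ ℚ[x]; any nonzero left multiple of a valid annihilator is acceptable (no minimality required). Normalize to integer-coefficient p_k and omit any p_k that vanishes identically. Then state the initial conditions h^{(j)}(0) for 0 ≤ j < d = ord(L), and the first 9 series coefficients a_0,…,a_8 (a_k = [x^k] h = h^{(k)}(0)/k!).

L = (4 + 8·x + 24·x^2 + 8·x^3) + (-14·x - 10·x^2 + 8·x^3 + 4·x^4)·Dx + (-1 + 5·x - x^2 - 6·x^3 - 2·x^4)·Dx^2  (order 2).
h: a_k = 2, 0, 4, 28/3, 56/3, 472/15, 2332/45, 26444/315, 42836/315, …
ICs: h(0) = 2, h′(0) = 0.

f: a_k = -2, -4, -4, -8/3, -4/3, -8/15, -8/45, -16/315, -4/315, …
g: a_k = 4, 4, 8, 12, 20, 32, 52, 84, 136, …
Sum ⇒ L₀ = lclm(L_f,L_g) in ℚ(x)⟨Dx⟩.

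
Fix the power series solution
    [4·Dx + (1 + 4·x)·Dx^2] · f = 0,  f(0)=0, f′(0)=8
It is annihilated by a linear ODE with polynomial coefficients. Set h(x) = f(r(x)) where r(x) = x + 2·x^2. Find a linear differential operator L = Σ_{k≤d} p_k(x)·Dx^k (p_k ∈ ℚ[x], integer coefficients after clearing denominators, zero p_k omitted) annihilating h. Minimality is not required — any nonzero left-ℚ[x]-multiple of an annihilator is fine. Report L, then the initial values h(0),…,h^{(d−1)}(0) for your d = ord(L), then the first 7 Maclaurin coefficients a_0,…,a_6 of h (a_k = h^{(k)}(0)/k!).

L = (16·x + 32·x^2)·Dx + (1 + 8·x + 24·x^2 + 32·x^3)·Dx^2  (order 2).
h: a_k = 0, 8, 0, -64/3, 64, -512/5, 0, …
ICs: h(0) = 0, h′(0) = 8.

f: a_k = 0, 8, -16, 128/3, -128, 2048/5, -4096/3, …
f∘r: x↦r, Dx↦Dx/r' in L_f ⇒ L₀.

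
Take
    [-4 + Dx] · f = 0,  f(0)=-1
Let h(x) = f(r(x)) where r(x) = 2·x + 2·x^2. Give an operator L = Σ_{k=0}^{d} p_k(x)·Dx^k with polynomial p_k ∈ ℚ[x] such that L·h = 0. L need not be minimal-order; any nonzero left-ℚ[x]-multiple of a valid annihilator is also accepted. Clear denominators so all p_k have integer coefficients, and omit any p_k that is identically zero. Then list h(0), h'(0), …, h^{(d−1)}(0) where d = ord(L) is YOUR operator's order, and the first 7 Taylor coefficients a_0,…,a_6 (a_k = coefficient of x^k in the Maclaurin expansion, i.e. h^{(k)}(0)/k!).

f: a_k = -1, -4, -8, -32/3, -32/3, -128/15, -256/45, …
Change of var in L_f (x↦r) gives L₀.
L = (-8 - 16·x) + Dx  (order 1).
h: a_k = -1, -8, -40, -448/3, -1376/3, -18176/15, -127744/45, …
ICs: h(0) = -1.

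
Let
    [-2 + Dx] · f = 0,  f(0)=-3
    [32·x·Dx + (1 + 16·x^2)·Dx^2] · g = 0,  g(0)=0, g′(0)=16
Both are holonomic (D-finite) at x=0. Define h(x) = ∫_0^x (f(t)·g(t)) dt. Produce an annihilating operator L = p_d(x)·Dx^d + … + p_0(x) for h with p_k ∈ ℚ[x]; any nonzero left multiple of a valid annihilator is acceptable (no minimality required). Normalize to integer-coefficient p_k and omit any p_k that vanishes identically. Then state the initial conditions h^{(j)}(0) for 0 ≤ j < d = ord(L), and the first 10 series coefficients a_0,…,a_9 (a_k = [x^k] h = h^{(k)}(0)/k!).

f: a_k = -3, -6, -6, -4, -2, -4/5, -4/15, -8/105, -2/105, -4/945, …
g: a_k = 0, 16, 0, -256/3, 0, 4096/5, 0, -65536/7, 0, 1048576/9, …
Product ⇒ symmetric product L₀, ord ≤ 2.
Integrate: L := L₀·Dx.
L = (4 - 64·x + 64·x^2)·Dx + (-4 + 32·x - 64·x^2)·Dx^2 + (1 + 16·x^2)·Dx^3  (order 3).
h: a_k = 0, 0, -24, -32, 40, 448/5, -1648/5, -13760/21, 102104/35, 5561216/945, …
ICs: h(0) = 0, h′(0) = 0, h′′(0) = -48.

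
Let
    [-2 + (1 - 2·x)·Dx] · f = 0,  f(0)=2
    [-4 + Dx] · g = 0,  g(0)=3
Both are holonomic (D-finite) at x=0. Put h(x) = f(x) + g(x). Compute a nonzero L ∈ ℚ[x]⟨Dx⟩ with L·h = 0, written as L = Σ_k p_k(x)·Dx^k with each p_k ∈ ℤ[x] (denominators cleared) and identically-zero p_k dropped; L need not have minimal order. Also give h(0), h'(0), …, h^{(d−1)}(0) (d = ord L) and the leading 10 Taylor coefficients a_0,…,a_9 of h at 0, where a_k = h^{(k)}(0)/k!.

L = -32·x + (-4 + 32·x - 32·x^2)·Dx + (1 - 6·x + 8·x^2)·Dx^2  (order 2).
h: a_k = 5, 16, 32, 48, 64, 448/5, 2176/15, 27904/105, 54272/105, 969728/945, …
ICs: h(0) = 5, h′(0) = 16.

f: a_k = 2, 4, 8, 16, 32, 64, 128, 256, 512, 1024, …
g: a_k = 3, 12, 24, 32, 32, 128/5, 256/15, 1024/105, 512/105, 2048/945, …
f+g: L₀ = lclm(L_f,L_g), ord ≤ 1+1.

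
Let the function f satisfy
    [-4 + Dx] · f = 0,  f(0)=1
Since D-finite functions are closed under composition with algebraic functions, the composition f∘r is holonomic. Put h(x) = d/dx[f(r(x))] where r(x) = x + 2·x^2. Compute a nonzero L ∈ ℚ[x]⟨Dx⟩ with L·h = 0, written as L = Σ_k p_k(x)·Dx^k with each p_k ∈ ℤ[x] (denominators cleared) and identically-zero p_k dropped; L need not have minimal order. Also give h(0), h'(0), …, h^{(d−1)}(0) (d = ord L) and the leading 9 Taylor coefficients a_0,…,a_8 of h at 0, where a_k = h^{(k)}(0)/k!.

L = (8 + 32·x + 64·x^2) + (-1 - 4·x)·Dx  (order 1).
h: a_k = 4, 32, 128, 1280/3, 3328/3, 38912/15, 237568/45, 3129344/315, 1073152/63, …
ICs: h(0) = 4.

f: a_k = 1, 4, 8, 32/3, 32/3, 128/15, 256/45, 1024/315, 512/315, …
Change of var in L_f (x↦r) gives L₀.
h=h₀': d/dx-closure on L₀ ⇒ L.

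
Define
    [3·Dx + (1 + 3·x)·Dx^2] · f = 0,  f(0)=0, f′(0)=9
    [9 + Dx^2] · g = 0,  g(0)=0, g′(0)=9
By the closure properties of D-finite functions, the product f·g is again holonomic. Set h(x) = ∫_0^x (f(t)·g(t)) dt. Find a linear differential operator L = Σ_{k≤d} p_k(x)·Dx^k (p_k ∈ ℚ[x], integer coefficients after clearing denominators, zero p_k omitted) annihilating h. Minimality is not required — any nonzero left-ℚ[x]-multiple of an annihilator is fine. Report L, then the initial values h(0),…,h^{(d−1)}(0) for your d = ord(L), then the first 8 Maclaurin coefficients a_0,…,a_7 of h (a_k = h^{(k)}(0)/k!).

L = (-81 + 486·x + 4617·x^2 + 11664·x^3 + 8748·x^4)·Dx + (36 + 540·x + 1944·x^2 + 1944·x^3)·Dx^2 + (180·x + 1134·x^2 + 2592·x^3 + 1944·x^4)·Dx^3 + (4 + 60·x + 216·x^2 + 216·x^3)·Dx^4 + (1 + 14·x + 69·x^2 + 144·x^3 + 108·x^4)·Dx^5  (order 5).
h: a_k = 0, 0, 0, 27, -243/8, 243/10, -243/4, 8019/56, …
ICs: h(0) = 0, h′(0) = 0, h′′(0) = 0, h′′′(0) = 162, h′′′′(0) = -729.

f: a_k = 0, 9, -27/2, 27, -243/4, 729/5, -729/2, 6561/7, …
g: a_k = 0, 9, 0, -27/2, 0, 243/40, 0, -729/560, …
L₀ := L_f ⊗_s L_g (sym. prod.), ord ≤ 4.
Integrate: L := L₀·Dx.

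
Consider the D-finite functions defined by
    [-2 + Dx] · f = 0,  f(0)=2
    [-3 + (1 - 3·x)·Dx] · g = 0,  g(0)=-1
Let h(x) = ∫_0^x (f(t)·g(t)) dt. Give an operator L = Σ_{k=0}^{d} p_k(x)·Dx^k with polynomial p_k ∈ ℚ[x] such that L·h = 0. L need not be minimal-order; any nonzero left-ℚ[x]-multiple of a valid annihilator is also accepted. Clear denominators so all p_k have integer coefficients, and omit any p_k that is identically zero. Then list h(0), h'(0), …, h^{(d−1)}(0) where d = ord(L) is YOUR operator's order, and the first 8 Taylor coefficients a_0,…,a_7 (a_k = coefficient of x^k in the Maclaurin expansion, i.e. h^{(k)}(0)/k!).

L = (5 - 6·x)·Dx + (-1 + 3·x)·Dx^2  (order 2).
h: a_k = 0, -2, -5, -34/3, -157/6, -946/15, -7099/45, -25558/63, …
ICs: h(0) = 0, h′(0) = -2.

f: a_k = 2, 4, 4, 8/3, 4/3, 8/15, 8/45, 16/315, …
g: a_k = -1, -3, -9, -27, -81, -243, -729, -2187, …
Product ⇒ symmetric product L₀, ord ≤ 1.
Integrate: L := L₀·Dx.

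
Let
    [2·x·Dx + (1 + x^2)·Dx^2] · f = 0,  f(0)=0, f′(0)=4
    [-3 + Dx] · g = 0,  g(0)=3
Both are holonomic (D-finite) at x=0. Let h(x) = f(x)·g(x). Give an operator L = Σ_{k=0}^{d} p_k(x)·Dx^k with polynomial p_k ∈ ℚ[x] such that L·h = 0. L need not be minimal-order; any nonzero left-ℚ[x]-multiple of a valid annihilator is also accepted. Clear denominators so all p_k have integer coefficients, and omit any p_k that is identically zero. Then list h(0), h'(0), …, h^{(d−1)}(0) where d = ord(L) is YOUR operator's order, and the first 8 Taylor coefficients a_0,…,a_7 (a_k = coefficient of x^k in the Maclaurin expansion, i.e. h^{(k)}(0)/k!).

L = (9 - 6·x + 9·x^2) + (-6 + 2·x - 6·x^2)·Dx + (1 + x^2)·Dx^2  (order 2).
h: a_k = 0, 12, 36, 50, 42, 249/10, 27/2, 1083/140, …
ICs: h(0) = 0, h′(0) = 12.

f: a_k = 0, 4, 0, -4/3, 0, 4/5, 0, -4/7, …
g: a_k = 3, 9, 27/2, 27/2, 81/8, 243/40, 243/80, 729/560, …
f·g: L₀ = L_f ⊗_s L_g, ord ≤ 2·1.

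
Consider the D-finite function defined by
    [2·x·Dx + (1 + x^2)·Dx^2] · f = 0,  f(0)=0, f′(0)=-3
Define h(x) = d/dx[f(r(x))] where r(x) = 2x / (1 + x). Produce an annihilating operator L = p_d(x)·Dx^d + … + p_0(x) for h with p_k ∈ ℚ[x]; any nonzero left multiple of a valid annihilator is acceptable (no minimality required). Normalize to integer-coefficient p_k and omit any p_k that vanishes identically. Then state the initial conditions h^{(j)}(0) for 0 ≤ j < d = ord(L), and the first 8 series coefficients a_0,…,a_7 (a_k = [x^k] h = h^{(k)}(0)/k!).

L = (2 + 10·x) + (1 + 2·x + 5·x^2)·Dx  (order 1).
h: a_k = -6, 12, 6, -72, 114, 132, -834, 1008, …
ICs: h(0) = -6.

f: a_k = 0, -3, 0, 1, 0, -3/5, 0, 3/7, …
h₀=f(r): pull back L_f along r ⇒ L₀.
Derive L from L₀ (diff closure).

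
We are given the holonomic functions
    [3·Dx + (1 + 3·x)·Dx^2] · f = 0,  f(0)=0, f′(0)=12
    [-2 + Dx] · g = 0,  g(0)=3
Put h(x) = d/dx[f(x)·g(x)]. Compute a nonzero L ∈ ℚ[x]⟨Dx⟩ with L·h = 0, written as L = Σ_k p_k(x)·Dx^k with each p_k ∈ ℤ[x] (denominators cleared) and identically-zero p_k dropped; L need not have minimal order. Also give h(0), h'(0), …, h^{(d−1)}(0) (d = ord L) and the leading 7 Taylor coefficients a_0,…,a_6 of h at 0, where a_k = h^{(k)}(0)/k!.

f: a_k = 0, 12, -18, 36, -81, 972/5, -486, …
g: a_k = 3, 6, 6, 4, 2, 4/5, 4/15, …
h₀=f·g: eliminate ⇒ L₀, order ≤ 2·1.
Differentiate: ansatz ord ≤ ord L₀ ⇒ L.
L = (20 - 24·x + 72·x^2) + (-8 + 6·x - 72·x^2)·Dx + (-1 + 3·x + 18·x^2)·Dx^2  (order 2).
h: a_k = 36, 36, 216, -348, 1326, -3960, 60772/5, …
ICs: h(0) = 36, h′(0) = 36.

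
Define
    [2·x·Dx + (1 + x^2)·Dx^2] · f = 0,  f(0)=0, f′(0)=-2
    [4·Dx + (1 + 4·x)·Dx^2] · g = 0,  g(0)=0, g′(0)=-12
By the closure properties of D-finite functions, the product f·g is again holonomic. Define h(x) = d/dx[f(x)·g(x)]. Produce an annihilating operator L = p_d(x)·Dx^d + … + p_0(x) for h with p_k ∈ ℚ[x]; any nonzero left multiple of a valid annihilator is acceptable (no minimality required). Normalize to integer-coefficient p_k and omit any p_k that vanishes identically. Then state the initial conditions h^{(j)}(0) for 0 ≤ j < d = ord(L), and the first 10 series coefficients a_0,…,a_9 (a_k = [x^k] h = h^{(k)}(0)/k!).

f: a_k = 0, -2, 0, 2/3, 0, -2/5, 0, 2/7, 0, -2/9, …
g: a_k = 0, -12, 24, -64, 192, -3072/5, 2048, -49152/7, 24576, -262144/3, …
Product ⇒ symmetric product L₀, ord ≤ 4.
Derive L from L₀ (diff closure).
L = (144 + 896·x + 560·x^2 + 2304·x^3 + 1920·x^4 + 3328·x^5 + 256·x^7) + (132 + 304·x + 2252·x^2 + 4144·x^3 + 8896·x^4 + 5952·x^5 + 8960·x^6 + 192·x^7 + 896·x^8)·Dx + (72 + 376·x + 912·x^2 + 2808·x^3 + 3720·x^4 + 6288·x^5 + 3072·x^6 + 4368·x^7 + 192·x^8 + 512·x^9)·Dx^2 + (5 + 48·x + 178·x^2 + 416·x^3 + 729·x^4 + 720·x^5 + 1008·x^6 + 384·x^7 + 516·x^8 + 32·x^9 + 64·x^10)·Dx^3  (order 3).
h: a_k = 0, 48, -144, 480, -1840, 35728/5, -139216/5, 109248, -15074832/35, 178827248/105, …
ICs: h(0) = 0, h′(0) = 48, h′′(0) = -288.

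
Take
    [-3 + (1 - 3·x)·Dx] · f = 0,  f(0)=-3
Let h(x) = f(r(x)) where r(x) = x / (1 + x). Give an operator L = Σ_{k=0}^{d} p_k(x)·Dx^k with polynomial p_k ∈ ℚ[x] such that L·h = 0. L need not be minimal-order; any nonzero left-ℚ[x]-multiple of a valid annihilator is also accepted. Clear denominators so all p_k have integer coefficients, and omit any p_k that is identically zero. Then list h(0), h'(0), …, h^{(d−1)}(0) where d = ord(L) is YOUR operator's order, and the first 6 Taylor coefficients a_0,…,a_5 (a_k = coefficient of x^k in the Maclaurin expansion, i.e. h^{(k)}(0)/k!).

L = 3 + (-1 + x + 2·x^2)·Dx  (order 1).
h: a_k = -3, -9, -18, -36, -72, -144, …
ICs: h(0) = -3.

f: a_k = -3, -9, -27, -81, -243, -729, …
h₀=f(r): pull back L_f along r ⇒ L₀.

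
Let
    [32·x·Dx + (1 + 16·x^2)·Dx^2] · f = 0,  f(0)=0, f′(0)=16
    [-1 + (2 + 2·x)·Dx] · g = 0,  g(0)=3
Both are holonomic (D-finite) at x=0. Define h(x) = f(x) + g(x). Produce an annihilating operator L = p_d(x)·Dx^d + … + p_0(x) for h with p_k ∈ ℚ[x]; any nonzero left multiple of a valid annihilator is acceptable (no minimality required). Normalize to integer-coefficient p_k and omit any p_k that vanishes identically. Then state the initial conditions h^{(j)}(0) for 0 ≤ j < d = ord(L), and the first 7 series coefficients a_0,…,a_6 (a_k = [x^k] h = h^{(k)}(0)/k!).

f: a_k = 0, 16, 0, -256/3, 0, 4096/5, 0, …
g: a_k = 3, 3/2, -3/8, 3/16, -15/128, 21/256, -63/1024, …
Weyl lclm of L_f,L_g ⇒ L₀ (ord ≤ 3).
L = (-64 - 160·x + 3072·x^2 + 1536·x^3)·Dx + (-131 - 256·x + 5920·x^2 + 12288·x^3 + 5376·x^4)·Dx^2 + (-2 + 126·x + 192·x^2 + 2112·x^3 + 3584·x^4 + 1536·x^5)·Dx^3  (order 3).
h: a_k = 3, 35/2, -3/8, -4087/48, -15/128, 1048681/1280, -63/1024, …
ICs: h(0) = 3, h′(0) = 35/2, h′′(0) = -3/4.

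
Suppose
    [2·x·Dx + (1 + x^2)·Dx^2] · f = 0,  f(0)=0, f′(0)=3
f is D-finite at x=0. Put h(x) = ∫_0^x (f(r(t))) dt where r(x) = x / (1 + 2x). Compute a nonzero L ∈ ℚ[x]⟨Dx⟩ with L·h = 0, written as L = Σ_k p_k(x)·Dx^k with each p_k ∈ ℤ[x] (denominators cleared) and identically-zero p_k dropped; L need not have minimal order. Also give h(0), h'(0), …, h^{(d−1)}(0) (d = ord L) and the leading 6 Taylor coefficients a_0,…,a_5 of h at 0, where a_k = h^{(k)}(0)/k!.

f: a_k = 0, 3, 0, -1, 0, 3/5, …
h₀=f(r): pull back L_f along r ⇒ L₀.
∫: right-multiply L₀ by Dx.
L = (4 + 10·x)·Dx^2 + (1 + 4·x + 5·x^2)·Dx^3  (order 3).
h: a_k = 0, 0, 3/2, -2, 11/4, -18/5, …
ICs: h(0) = 0, h′(0) = 0, h′′(0) = 3.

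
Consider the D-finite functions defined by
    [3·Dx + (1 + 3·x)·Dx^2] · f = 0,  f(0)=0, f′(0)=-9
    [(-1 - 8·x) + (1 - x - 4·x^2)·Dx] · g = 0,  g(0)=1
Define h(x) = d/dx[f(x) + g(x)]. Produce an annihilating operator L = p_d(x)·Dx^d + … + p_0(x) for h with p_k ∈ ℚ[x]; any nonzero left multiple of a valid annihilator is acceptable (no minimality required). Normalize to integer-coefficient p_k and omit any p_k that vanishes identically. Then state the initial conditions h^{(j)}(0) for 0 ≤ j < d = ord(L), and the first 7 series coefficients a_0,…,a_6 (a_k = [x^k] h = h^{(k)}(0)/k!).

L = (-342 - 2178·x - 6624·x^2 - 6336·x^3 - 6912·x^4) + (-36 - 696·x - 4356·x^2 - 10176·x^3 - 12960·x^4 - 11520·x^5)·Dx + (13 + 101·x + 191·x^2 - 225·x^3 - 1440·x^4 - 2928·x^5 - 2304·x^6)·Dx^2  (order 2).
h: a_k = -8, 37, -54, 359, -404, 3273, -3474, …
ICs: h(0) = -8, h′(0) = 37.

f: a_k = 0, -9, 27/2, -27, 243/4, -729/5, 729/2, …
g: a_k = 1, 1, 5, 9, 29, 65, 181, …
Sum ⇒ L₀ = lclm(L_f,L_g) in ℚ(x)⟨Dx⟩.
h₀' ⇒ L via d/dx closure of L₀.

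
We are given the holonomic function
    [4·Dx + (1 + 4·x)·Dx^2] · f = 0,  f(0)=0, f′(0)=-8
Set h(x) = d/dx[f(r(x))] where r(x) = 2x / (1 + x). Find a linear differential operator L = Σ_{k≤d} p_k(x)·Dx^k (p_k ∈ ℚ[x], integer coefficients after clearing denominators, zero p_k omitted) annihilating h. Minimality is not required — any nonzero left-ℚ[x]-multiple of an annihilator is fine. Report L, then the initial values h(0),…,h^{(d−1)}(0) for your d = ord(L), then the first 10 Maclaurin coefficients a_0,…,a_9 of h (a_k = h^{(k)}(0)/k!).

f: a_k = 0, -8, 16, -128/3, 128, -2048/5, 4096/3, -32768/7, 16384, -524288/9, …
h₀=f(r): pull back L_f along r ⇒ L₀.
h=h₀': d/dx-closure on L₀ ⇒ L.
L = (10 + 18·x) + (1 + 10·x + 9·x^2)·Dx  (order 1).
h: a_k = -16, 160, -1456, 13120, -118096, 1062880, -9565936, 86093440, -774840976, 6973568800, …
ICs: h(0) = -16.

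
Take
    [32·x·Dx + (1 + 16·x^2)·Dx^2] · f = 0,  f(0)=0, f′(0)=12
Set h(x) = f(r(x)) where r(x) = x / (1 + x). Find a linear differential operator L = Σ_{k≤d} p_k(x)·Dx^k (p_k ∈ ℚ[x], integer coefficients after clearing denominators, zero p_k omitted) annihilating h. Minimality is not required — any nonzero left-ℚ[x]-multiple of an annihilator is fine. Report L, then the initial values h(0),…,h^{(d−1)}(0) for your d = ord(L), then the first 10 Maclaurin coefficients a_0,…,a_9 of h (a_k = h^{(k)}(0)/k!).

f: a_k = 0, 12, 0, -64, 0, 3072/5, 0, -49152/7, 0, 262144/3, …
Change of var in L_f (x↦r) gives L₀.
L = (2 + 34·x)·Dx + (1 + 2·x + 17·x^2)·Dx^2  (order 2).
h: a_k = 0, 12, -12, -52, 180, 1212/5, -2444, 8724/7, 28980, -203996/3, …
ICs: h(0) = 0, h′(0) = 12.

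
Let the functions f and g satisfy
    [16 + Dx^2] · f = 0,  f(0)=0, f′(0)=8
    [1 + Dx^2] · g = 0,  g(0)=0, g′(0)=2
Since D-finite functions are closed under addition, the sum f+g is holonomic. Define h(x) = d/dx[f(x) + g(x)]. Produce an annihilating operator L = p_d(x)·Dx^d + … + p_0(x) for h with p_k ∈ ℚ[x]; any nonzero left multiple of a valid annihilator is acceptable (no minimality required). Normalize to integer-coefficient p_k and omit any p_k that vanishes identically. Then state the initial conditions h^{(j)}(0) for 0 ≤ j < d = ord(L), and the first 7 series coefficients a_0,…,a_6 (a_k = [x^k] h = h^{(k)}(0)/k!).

L = 16 + 17·Dx^2 + Dx^4  (order 4).
h: a_k = 10, 0, -65, 0, 1025/12, 0, -3277/72, …
ICs: h(0) = 10, h′(0) = 0, h′′(0) = -130, h′′′(0) = 0.

f: a_k = 0, 8, 0, -64/3, 0, 256/15, 0, …
g: a_k = 0, 2, 0, -1/3, 0, 1/60, 0, …
Weyl lclm of L_f,L_g ⇒ L₀ (ord ≤ 4).
Differentiate: ansatz ord ≤ ord L₀ ⇒ L.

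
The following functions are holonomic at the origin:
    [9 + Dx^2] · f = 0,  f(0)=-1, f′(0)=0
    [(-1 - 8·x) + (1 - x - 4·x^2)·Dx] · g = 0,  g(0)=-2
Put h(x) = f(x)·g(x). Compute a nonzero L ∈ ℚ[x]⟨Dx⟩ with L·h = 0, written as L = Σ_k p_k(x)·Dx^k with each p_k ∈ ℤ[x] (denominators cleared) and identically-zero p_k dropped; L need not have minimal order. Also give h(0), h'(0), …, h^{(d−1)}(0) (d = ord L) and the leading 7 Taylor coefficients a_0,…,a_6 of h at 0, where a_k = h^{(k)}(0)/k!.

f: a_k = -1, 0, 9/2, 0, -27/8, 0, 81/80, …
g: a_k = -2, -2, -10, -18, -58, -130, -362, …
L₀ := L_f ⊗_s L_g (sym. prod.), ord ≤ 2.
L = (-1 + 9·x + 36·x^2) + (2 + 16·x)·Dx + (-1 + x + 4·x^2)·Dx^2  (order 2).
h: a_k = 2, 2, 1, 9, 79/4, 223/4, 5309/40, …
ICs: h(0) = 2, h′(0) = 2.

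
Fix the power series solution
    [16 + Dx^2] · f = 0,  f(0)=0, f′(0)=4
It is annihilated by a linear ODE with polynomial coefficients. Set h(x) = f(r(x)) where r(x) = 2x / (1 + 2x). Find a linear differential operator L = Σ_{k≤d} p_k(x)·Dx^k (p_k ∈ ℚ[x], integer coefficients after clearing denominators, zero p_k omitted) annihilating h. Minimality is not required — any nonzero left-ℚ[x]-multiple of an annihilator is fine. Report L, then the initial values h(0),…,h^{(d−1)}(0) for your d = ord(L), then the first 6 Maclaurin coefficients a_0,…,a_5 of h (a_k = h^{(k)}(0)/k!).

f: a_k = 0, 4, 0, -32/3, 0, 128/15, …
h₀=f(r): pull back L_f along r ⇒ L₀.
L = 64 + (4 + 24·x + 48·x^2 + 32·x^3)·Dx + (1 + 8·x + 24·x^2 + 32·x^3 + 16·x^4)·Dx^2  (order 2).
h: a_k = 0, 8, -16, -160/3, 448, -24704/15, …
ICs: h(0) = 0, h′(0) = 8.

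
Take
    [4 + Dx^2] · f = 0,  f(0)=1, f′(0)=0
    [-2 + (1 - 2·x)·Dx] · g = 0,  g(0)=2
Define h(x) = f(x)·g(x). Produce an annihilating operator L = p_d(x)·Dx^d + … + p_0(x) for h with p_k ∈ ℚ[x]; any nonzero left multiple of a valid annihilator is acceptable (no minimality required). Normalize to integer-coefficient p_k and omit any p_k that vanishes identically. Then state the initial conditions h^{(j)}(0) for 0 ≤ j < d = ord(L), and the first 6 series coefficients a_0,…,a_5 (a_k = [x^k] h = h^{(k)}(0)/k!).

L = (-4 + 8·x) + 4·Dx + (-1 + 2·x)·Dx^2  (order 2).
h: a_k = 2, 4, 4, 8, 52/3, 104/3, …
ICs: h(0) = 2, h′(0) = 4.

f: a_k = 1, 0, -2, 0, 2/3, 0, …
g: a_k = 2, 4, 8, 16, 32, 64, …
Product ⇒ symmetric product L₀, ord ≤ 2.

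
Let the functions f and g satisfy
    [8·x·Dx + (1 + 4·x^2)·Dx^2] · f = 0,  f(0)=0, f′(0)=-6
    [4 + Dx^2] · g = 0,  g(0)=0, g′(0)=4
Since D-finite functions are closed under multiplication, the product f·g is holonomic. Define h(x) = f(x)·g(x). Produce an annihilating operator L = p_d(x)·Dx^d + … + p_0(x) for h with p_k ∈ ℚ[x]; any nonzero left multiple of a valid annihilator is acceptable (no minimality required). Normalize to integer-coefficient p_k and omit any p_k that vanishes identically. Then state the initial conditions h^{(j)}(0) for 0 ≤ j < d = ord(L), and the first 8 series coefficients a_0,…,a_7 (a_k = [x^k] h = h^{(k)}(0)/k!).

f: a_k = 0, -6, 0, 8, 0, -96/5, 0, 384/7, …
g: a_k = 0, 4, 0, -8/3, 0, 8/15, 0, -16/315, …
Product ⇒ symmetric product L₀, ord ≤ 4.
L = (80 + 832·x^2 + 1408·x^4 + 2048·x^6 + 2048·x^8) + (96·x + 640·x^3 + 1536·x^5 + 2048·x^7)·Dx + (24 + 256·x^2 + 576·x^4 + 1024·x^6 + 1024·x^8)·Dx^2 + (24·x + 160·x^3 + 384·x^5 + 512·x^7)·Dx^3 + (1 + 12·x^2 + 56·x^4 + 128·x^6 + 128·x^8)·Dx^4  (order 4).
h: a_k = 0, 0, -24, 0, 48, 0, -304/3, 0, …
ICs: h(0) = 0, h′(0) = 0, h′′(0) = -48, h′′′(0) = 0.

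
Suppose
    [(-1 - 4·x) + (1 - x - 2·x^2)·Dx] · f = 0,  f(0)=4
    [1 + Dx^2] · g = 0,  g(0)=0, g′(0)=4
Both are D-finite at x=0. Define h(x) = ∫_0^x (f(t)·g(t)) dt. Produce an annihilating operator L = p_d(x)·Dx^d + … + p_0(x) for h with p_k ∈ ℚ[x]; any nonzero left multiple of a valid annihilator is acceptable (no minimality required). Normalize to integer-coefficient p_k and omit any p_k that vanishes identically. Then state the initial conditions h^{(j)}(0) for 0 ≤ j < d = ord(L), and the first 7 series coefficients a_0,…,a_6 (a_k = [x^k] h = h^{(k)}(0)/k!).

L = (3 + x + 2·x^2)·Dx + (2 + 8·x)·Dx^2 + (-1 + x + 2·x^2)·Dx^3  (order 3).
h: a_k = 0, 0, 8, 16/3, 34/3, 232/15, 1261/45, …
ICs: h(0) = 0, h′(0) = 0, h′′(0) = 16.

f: a_k = 4, 4, 12, 20, 44, 84, 172, …
g: a_k = 0, 4, 0, -2/3, 0, 1/30, 0, …
h₀=f·g: eliminate ⇒ L₀, order ≤ 1·2.
Integrate: L := L₀·Dx.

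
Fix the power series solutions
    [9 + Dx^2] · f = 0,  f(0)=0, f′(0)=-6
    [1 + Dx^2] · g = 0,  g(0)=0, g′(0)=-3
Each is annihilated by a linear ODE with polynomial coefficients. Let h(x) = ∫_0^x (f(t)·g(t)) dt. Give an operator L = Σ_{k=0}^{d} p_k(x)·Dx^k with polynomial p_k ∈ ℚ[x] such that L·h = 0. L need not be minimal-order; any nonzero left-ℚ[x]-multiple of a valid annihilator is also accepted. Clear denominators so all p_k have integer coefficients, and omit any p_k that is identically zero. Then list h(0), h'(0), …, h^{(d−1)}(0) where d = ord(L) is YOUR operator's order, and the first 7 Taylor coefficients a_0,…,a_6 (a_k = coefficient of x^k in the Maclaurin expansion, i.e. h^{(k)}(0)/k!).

f: a_k = 0, -6, 0, 9, 0, -81/20, 0, …
g: a_k = 0, -3, 0, 1/2, 0, -1/40, 0, …
Sym-product of L_f,L_g gives L₀ (≤ ord 4).
∫: right-multiply L₀ by Dx.
L = 64·Dx + 20·Dx^3 + Dx^5  (order 5).
h: a_k = 0, 0, 0, 6, 0, -6, 0, …
ICs: h(0) = 0, h′(0) = 0, h′′(0) = 0, h′′′(0) = 36, h′′′′(0) = 0.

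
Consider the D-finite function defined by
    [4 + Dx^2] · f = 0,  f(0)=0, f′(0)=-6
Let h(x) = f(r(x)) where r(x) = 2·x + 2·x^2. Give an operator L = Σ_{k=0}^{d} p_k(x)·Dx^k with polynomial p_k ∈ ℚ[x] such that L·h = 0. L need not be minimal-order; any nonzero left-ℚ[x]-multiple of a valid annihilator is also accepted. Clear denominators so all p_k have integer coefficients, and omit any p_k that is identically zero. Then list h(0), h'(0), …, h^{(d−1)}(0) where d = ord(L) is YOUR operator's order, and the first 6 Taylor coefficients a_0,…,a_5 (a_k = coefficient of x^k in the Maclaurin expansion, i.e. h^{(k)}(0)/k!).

L = (16 + 96·x + 192·x^2 + 128·x^3) - 2·Dx + (1 + 2·x)·Dx^2  (order 2).
h: a_k = 0, -12, -12, 32, 96, 352/5, …
ICs: h(0) = 0, h′(0) = -12.

f: a_k = 0, -6, 0, 4, 0, -4/5, …
h₀=f(r): pull back L_f along r ⇒ L₀.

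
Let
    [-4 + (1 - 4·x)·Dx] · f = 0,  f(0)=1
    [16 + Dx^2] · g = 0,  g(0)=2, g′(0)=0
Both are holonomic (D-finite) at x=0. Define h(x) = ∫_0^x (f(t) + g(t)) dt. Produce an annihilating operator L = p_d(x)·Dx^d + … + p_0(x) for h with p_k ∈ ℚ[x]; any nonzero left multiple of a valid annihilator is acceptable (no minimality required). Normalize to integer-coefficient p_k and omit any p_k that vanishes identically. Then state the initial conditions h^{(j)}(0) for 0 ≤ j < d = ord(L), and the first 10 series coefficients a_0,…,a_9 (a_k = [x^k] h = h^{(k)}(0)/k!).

L = (448 - 512·x + 1024·x^2)·Dx + (-48 + 320·x - 768·x^2 + 1024·x^3)·Dx^2 + (28 - 32·x + 64·x^2)·Dx^3 + (-3 + 20·x - 48·x^2 + 64·x^3)·Dx^4  (order 4).
h: a_k = 0, 3, 2, 0, 16, 832/15, 512/3, 183808/315, 2048, 20644864/2835, …
ICs: h(0) = 0, h′(0) = 3, h′′(0) = 4, h′′′(0) = 0.

f: a_k = 1, 4, 16, 64, 256, 1024, 4096, 16384, 65536, 262144, …
g: a_k = 2, 0, -16, 0, 64/3, 0, -512/45, 0, 1024/315, 0, …
f+g: L₀ = lclm(L_f,L_g), ord ≤ 1+2.
Integrate: L := L₀·Dx.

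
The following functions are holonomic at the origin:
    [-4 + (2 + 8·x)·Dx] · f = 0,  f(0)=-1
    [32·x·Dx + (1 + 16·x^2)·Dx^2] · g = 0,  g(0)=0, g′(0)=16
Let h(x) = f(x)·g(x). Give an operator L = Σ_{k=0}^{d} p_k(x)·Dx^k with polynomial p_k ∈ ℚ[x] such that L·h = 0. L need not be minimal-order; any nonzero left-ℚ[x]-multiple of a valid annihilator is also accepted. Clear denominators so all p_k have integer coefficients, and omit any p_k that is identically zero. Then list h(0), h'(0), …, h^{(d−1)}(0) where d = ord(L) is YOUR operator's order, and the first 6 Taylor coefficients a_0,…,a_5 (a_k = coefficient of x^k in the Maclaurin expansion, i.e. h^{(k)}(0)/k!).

L = (12 - 64·x - 64·x^2) + (-4 + 16·x + 192·x^2 + 256·x^3)·Dx + (1 + 8·x + 32·x^2 + 128·x^3 + 256·x^4)·Dx^2  (order 2).
h: a_k = 0, -16, -32, 352/3, 320/3, -12448/15, …
ICs: h(0) = 0, h′(0) = -16.

f: a_k = -1, -2, 2, -4, 10, -28, …
g: a_k = 0, 16, 0, -256/3, 0, 4096/5, …
f·g: L₀ = L_f ⊗_s L_g, ord ≤ 1·2.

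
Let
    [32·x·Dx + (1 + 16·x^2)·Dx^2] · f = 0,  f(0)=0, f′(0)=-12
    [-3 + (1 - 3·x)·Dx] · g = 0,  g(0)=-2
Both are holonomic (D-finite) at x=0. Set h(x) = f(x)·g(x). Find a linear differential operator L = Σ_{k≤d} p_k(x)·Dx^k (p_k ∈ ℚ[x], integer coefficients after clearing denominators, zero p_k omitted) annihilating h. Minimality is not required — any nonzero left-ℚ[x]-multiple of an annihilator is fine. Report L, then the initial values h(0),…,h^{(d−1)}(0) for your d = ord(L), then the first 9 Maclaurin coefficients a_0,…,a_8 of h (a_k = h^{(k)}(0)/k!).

f: a_k = 0, -12, 0, 64, 0, -3072/5, 0, 49152/7, 0, …
g: a_k = -2, -6, -18, -54, -162, -486, -1458, -4374, -13122, …
f·g: L₀ = L_f ⊗_s L_g, ord ≤ 2·1.
L = 96·x + (6 - 32·x + 192·x^2)·Dx + (-1 + 3·x - 16·x^2 + 48·x^3)·Dx^2  (order 2).
h: a_k = 0, 24, 72, 88, 264, 10104/5, 30312/5, 145032/35, 435096/35, …
ICs: h(0) = 0, h′(0) = 24.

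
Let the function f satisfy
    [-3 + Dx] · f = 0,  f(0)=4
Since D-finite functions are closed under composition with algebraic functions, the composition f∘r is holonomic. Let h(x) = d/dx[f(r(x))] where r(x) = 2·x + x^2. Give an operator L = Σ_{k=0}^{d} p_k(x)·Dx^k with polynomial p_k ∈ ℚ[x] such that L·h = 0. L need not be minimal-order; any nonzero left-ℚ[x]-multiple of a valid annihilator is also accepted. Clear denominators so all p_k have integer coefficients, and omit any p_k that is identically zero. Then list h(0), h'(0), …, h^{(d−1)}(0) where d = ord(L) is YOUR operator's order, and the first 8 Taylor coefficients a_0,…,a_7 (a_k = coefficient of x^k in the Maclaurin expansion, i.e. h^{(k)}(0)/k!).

L = (7 + 12·x + 6·x^2) + (-1 - x)·Dx  (order 1).
h: a_k = 24, 168, 648, 1800, 3996, 37476/5, 61452/5, 631044/35, …
ICs: h(0) = 24.

f: a_k = 4, 12, 18, 18, 27/2, 81/10, 81/20, 243/140, …
Substitute x→r, Dx→(1/r')Dx; clear ⇒ L₀.
h=h₀': d/dx-closure on L₀ ⇒ L.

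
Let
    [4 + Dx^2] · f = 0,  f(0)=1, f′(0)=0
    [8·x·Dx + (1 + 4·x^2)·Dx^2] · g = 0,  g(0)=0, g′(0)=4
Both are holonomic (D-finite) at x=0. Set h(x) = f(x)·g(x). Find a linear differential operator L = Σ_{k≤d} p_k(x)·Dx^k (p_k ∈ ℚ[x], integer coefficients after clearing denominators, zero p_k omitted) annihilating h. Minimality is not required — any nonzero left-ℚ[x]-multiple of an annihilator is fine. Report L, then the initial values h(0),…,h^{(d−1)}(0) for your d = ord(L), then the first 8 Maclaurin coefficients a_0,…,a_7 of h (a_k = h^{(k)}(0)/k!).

f: a_k = 1, 0, -2, 0, 2/3, 0, -4/45, 0, …
g: a_k = 0, 4, 0, -16/3, 0, 64/5, 0, -256/7, …
Sym-product of L_f,L_g gives L₀ (≤ ord 4).
L = (80 + 832·x^2 + 1408·x^4 + 2048·x^6 + 2048·x^8) + (96·x + 640·x^3 + 1536·x^5 + 2048·x^7)·Dx + (24 + 256·x^2 + 576·x^4 + 1024·x^6 + 1024·x^8)·Dx^2 + (24·x + 160·x^3 + 384·x^5 + 512·x^7)·Dx^3 + (1 + 12·x^2 + 56·x^4 + 128·x^6 + 128·x^8)·Dx^4  (order 4).
h: a_k = 0, 4, 0, -40/3, 0, 392/15, 0, -20816/315, …
ICs: h(0) = 0, h′(0) = 4, h′′(0) = 0, h′′′(0) = -80.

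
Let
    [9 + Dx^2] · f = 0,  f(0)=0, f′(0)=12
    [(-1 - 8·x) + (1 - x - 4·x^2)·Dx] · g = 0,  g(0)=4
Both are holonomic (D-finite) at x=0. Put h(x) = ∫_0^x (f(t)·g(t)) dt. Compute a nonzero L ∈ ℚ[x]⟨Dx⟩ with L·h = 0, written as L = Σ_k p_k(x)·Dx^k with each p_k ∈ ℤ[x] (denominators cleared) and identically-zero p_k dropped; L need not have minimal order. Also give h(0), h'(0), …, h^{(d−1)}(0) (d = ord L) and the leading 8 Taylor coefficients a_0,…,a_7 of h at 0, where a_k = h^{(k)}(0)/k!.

f: a_k = 0, 12, 0, -18, 0, 81/10, 0, -243/140, …
g: a_k = 4, 4, 20, 36, 116, 260, 724, 1764, …
L₀ := L_f ⊗_s L_g (sym. prod.), ord ≤ 2.
∫: right-multiply L₀ by Dx.
L = (-1 + 9·x + 36·x^2)·Dx + (2 + 16·x)·Dx^2 + (-1 + x + 4·x^2)·Dx^3  (order 3).
h: a_k = 0, 0, 24, 16, 42, 72, 887/5, 12522/35, …
ICs: h(0) = 0, h′(0) = 0, h′′(0) = 48.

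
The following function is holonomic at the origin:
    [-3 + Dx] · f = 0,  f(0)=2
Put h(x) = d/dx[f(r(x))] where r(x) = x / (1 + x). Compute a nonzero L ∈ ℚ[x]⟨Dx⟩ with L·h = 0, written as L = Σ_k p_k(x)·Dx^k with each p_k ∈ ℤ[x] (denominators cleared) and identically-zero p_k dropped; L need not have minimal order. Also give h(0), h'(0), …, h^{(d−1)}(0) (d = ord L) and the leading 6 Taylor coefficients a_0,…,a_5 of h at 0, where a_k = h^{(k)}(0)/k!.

f: a_k = 2, 6, 9, 9, 27/4, 81/20, …
Change of var in L_f (x↦r) gives L₀.
h=h₀': d/dx-closure on L₀ ⇒ L.
L = (1 - 2·x) + (-1 - 2·x - x^2)·Dx  (order 1).
h: a_k = 6, 6, -9, 3, 21/4, -207/20, …
ICs: h(0) = 6.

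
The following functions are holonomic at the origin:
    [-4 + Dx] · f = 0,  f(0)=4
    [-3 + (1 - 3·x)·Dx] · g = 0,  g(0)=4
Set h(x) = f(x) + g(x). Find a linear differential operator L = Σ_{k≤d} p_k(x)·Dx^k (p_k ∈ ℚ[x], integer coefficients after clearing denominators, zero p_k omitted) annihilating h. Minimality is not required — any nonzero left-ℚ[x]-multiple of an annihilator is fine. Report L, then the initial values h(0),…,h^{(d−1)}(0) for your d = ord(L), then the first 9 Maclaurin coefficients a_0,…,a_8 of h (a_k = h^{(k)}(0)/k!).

L = (24 + 144·x) + (-2 - 96·x + 144·x^2)·Dx + (-1 + 15·x - 36·x^2)·Dx^2  (order 2).
h: a_k = 8, 28, 68, 452/3, 1100/3, 15092/15, 132244/45, 2759716/315, 8268908/315, …
ICs: h(0) = 8, h′(0) = 28.

f: a_k = 4, 16, 32, 128/3, 128/3, 512/15, 1024/45, 4096/315, 2048/315, …
g: a_k = 4, 12, 36, 108, 324, 972, 2916, 8748, 26244, …
L₀ := lclm(L_f,L_g); ord L₀ ≤ 1+1.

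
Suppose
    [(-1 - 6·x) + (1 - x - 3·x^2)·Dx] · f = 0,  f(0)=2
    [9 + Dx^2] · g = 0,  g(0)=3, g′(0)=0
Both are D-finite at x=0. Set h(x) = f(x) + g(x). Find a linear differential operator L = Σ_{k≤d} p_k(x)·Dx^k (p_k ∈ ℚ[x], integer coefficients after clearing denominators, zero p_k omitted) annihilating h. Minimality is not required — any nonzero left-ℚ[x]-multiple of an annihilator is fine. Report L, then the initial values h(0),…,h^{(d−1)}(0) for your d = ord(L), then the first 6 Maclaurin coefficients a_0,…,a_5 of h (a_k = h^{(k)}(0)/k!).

f: a_k = 2, 2, 8, 14, 38, 80, …
g: a_k = 3, 0, -27/2, 0, 81/8, 0, …
Sum ⇒ L₀ = lclm(L_f,L_g) in ℚ(x)⟨Dx⟩.
L = (459 + 2916·x + 1539·x^2 + 3888·x^3 + 3645·x^4 + 4374·x^5) + (-153 + 153·x + 378·x^2 - 405·x^3 + 2187·x^5 + 2187·x^6)·Dx + (51 + 324·x + 171·x^2 + 432·x^3 + 405·x^4 + 486·x^5)·Dx^2 + (-17 + 17·x + 42·x^2 - 45·x^3 + 243·x^5 + 243·x^6)·Dx^3  (order 3).
h: a_k = 5, 2, -11/2, 14, 385/8, 80, …
ICs: h(0) = 5, h′(0) = 2, h′′(0) = -11.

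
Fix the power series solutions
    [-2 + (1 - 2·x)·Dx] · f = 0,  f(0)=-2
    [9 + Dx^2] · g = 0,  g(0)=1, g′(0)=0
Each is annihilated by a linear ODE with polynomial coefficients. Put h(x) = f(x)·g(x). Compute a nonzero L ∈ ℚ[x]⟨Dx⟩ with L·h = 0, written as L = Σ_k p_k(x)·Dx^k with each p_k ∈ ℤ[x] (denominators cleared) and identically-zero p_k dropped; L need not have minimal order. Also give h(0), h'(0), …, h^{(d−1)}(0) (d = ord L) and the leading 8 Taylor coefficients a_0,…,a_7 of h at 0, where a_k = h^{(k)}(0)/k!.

L = (-9 + 18·x) + 4·Dx + (-1 + 2·x)·Dx^2  (order 2).
h: a_k = -2, -4, 1, 2, -11/4, -11/2, -359/40, -359/20, …
ICs: h(0) = -2, h′(0) = -4.

f: a_k = -2, -4, -8, -16, -32, -64, -128, -256, …
g: a_k = 1, 0, -9/2, 0, 27/8, 0, -81/80, 0, …
Product ⇒ symmetric product L₀, ord ≤ 2.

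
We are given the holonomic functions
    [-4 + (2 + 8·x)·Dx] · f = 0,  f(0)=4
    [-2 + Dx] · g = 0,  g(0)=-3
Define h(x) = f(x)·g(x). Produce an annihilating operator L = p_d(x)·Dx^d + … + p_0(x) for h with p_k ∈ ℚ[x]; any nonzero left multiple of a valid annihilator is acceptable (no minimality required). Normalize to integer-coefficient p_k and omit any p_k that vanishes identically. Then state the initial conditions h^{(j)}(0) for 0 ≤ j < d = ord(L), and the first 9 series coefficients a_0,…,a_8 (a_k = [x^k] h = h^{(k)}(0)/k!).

f: a_k = 4, 8, -8, 16, -40, 112, -336, 1056, -3432, …
g: a_k = -3, -6, -6, -4, -2, -4/5, -4/15, -8/105, -2/105, …
L₀ := L_f ⊗_s L_g (sym. prod.), ord ≤ 1.
L = (-4 - 8·x) + (1 + 4·x)·Dx  (order 1).
h: a_k = -12, -48, -48, -64, 32, -896/5, 7808/15, -177664/105, 587648/105, …
ICs: h(0) = -12.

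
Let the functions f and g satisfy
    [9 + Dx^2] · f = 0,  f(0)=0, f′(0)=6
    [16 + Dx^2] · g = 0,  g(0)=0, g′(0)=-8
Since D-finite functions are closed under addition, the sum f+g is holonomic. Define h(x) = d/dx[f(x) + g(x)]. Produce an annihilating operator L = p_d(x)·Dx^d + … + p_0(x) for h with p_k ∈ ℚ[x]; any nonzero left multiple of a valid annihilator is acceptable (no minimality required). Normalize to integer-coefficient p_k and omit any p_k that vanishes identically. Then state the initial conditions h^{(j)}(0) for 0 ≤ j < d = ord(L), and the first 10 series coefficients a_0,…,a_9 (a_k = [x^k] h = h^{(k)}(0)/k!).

L = 144 + 25·Dx^2 + Dx^4  (order 4).
h: a_k = -2, 0, 37, 0, -781/12, 0, 14197/360, 0, -242461/20160, 0, …
ICs: h(0) = -2, h′(0) = 0, h′′(0) = 74, h′′′(0) = 0.

f: a_k = 0, 6, 0, -9, 0, 81/20, 0, -243/280, 0, 243/2240, …
g: a_k = 0, -8, 0, 64/3, 0, -256/15, 0, 2048/315, 0, -4096/2835, …
L₀ := lclm(L_f,L_g); ord L₀ ≤ 2+2.
Derive L from L₀ (diff closure).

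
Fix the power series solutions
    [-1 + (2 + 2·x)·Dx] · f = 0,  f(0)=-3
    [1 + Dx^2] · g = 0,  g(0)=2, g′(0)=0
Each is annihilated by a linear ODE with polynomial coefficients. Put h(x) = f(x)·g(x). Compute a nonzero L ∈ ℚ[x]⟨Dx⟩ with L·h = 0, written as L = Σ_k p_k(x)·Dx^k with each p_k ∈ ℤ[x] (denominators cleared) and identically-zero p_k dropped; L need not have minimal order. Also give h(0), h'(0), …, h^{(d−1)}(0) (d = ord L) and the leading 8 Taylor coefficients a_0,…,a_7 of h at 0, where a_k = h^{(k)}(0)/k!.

f: a_k = -3, -3/2, 3/8, -3/16, 15/128, -21/256, 63/1024, -99/2048, …
g: a_k = 2, 0, -1, 0, 1/12, 0, -1/360, 0, …
h₀=f·g: eliminate ⇒ L₀, order ≤ 1·2.
L = (7 + 8·x + 4·x^2) + (-4 - 4·x)·Dx + (4 + 8·x + 4·x^2)·Dx^2  (order 2).
h: a_k = -6, -3, 15/4, 9/8, -25/64, -13/128, 349/7680, -401/15360, …
ICs: h(0) = -6, h′(0) = -3.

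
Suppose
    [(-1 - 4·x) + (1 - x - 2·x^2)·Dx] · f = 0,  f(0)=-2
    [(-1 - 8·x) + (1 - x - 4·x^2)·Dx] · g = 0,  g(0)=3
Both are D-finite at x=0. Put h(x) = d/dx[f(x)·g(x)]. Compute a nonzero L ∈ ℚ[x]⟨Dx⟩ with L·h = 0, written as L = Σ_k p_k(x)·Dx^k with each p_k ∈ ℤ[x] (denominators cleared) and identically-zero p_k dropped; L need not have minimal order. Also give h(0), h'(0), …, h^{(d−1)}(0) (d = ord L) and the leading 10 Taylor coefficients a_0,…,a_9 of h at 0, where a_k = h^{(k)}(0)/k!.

f: a_k = -2, -2, -6, -10, -22, -42, -86, -170, -342, -682, …
g: a_k = 3, 3, 15, 27, 87, 195, 543, 1323, 3495, 8787, …
f·g: L₀ = L_f ⊗_s L_g, ord ≤ 1·1.
h=h₀': d/dx-closure on L₀ ⇒ L.
L = (9 + 12·x - 9·x^2 - 272·x^3 - 144·x^4 + 720·x^5 + 640·x^6) + (-1 - 3·x + 24·x^2 + 17·x^3 - 115·x^4 - 66·x^5 + 168·x^6 + 128·x^7)·Dx  (order 1).
h: a_k = -12, -108, -396, -1656, -5340, -17892, -54348, -165744, -484380, -1407900, …
ICs: h(0) = -12.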